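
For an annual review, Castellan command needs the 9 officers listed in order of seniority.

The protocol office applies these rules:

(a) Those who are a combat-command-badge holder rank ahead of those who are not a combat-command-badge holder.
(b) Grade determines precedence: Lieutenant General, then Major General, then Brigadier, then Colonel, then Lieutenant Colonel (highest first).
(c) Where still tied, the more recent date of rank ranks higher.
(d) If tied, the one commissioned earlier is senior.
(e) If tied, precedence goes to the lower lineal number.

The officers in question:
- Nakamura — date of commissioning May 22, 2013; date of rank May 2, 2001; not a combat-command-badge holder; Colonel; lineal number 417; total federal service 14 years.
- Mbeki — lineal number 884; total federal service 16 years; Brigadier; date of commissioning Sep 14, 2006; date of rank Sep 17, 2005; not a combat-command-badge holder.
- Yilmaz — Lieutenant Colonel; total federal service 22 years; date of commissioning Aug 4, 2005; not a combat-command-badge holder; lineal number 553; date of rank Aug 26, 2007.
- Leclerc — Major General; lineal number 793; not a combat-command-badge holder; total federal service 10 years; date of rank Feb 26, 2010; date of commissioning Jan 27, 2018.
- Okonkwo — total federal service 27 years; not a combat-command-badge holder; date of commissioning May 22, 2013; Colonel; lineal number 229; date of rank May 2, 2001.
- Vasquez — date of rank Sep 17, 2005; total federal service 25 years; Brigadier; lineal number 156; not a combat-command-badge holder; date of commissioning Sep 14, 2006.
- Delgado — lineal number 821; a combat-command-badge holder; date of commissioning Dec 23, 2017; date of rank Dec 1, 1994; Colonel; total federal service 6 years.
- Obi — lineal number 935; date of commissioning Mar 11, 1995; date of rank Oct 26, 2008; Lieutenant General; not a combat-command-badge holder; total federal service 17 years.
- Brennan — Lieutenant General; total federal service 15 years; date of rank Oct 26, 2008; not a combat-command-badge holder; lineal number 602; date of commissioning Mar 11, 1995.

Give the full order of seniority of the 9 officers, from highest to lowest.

Delgado, Brennan, Obi, Leclerc, Vasquez, Mbeki, Okonkwo, Nakamura, Yilmaz

By the first rule: Delgado (a combat-command-badge holder); then Brennan, Obi, Leclerc, Vasquez, Mbeki, Okonkwo, Nakamura and Yilmaz (each not a combat-command-badge holder).
Among Brennan, Obi, Leclerc, Vasquez, Mbeki, Okonkwo, Nakamura and Yilmaz, by grade: Brennan and Obi (Lieutenant General) before Leclerc (Major General) before Vasquez and Mbeki (Brigadier) before Okonkwo and Nakamura (Colonel) before Yilmaz (Lieutenant Colonel).
Brennan and Obi both have date of rank Oct 26, 2008, so the next rule applies.
Brennan and Obi both have date of commissioning Mar 11, 1995, so the next rule applies.
Among Brennan and Obi, by lineal number (lower first): Brennan (602) before Obi (935).
Vasquez and Mbeki both have date of rank Sep 17, 2005, so the next rule applies.
Vasquez and Mbeki both have date of commissioning Sep 14, 2006, so the next rule applies.
Among Vasquez and Mbeki, by lineal number (lower first): Vasquez (156) before Mbeki (884).
Okonkwo and Nakamura both have date of rank May 2, 2001, so the next rule applies.
Okonkwo and Nakamura both have date of commissioning May 22, 2013, so the next rule applies.
Among Okonkwo and Nakamura, by lineal number (lower first): Okonkwo (229) before Nakamura (417).
Full order: Delgado, Brennan, Obi, Leclerc, Vasquez, Mbeki, Okonkwo, Nakamura, Yilmaz.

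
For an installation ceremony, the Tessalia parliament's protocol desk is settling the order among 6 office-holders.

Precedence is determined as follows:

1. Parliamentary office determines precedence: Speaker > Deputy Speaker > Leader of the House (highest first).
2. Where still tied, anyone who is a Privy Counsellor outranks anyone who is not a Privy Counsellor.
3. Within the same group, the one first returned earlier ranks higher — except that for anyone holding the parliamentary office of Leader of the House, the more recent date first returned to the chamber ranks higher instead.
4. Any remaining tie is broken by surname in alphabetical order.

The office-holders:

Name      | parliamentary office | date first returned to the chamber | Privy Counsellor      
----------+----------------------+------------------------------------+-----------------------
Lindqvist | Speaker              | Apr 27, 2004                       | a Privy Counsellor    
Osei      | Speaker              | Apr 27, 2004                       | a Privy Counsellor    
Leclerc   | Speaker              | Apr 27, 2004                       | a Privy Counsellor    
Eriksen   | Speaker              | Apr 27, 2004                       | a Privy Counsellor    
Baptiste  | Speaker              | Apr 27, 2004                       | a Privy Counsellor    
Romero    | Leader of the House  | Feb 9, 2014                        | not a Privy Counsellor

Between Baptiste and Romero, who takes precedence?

Baptiste

By parliamentary office: Baptiste, Eriksen, Leclerc, Lindqvist and Osei (Speaker); then Romero (Leader of the House).
Baptiste, Eriksen, Leclerc, Lindqvist and Osei are each a Privy Counsellor, so the next rule applies.
Baptiste, Eriksen, Leclerc, Lindqvist and Osei all have date first returned to the chamber Apr 27, 2004, so the next rule applies.
Among Baptiste, Eriksen, Leclerc, Lindqvist and Osei, alphabetically by surname: Baptiste before Eriksen before Leclerc before Lindqvist before Osei.
So Baptiste takes precedence.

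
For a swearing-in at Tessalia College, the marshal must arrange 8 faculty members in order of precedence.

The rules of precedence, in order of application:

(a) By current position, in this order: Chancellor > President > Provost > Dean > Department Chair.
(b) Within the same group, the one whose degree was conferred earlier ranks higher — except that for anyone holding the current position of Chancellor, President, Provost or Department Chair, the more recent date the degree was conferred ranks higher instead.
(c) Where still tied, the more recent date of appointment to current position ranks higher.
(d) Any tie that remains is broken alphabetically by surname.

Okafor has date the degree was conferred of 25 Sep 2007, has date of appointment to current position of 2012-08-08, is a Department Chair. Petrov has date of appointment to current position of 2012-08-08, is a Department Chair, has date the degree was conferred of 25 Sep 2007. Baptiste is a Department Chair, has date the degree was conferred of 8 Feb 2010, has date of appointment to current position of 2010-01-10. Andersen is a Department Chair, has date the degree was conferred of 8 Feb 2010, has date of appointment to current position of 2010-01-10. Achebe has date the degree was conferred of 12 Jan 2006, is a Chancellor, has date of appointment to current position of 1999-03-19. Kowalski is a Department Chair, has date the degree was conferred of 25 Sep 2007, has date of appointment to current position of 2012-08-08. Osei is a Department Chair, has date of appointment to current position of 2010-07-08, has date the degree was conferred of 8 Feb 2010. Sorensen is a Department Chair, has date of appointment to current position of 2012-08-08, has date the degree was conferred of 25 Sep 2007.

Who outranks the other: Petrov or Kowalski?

By current position: Achebe (Chancellor); then Osei, Andersen, Baptiste, Kowalski, Okafor, Petrov and Sorensen (Department Chair).
Among Osei, Andersen, Baptiste, Kowalski, Okafor, Petrov and Sorensen, by date the degree was conferred (later first) (reversed rule for this group): Osei, Andersen and Baptiste (8 Feb 2010) before Kowalski, Okafor, Petrov and Sorensen (25 Sep 2007).
Among Osei, Andersen and Baptiste, by date of appointment to current position (later first): Osei (2010-07-08) before Andersen and Baptiste (2010-01-10).
Among Andersen and Baptiste, alphabetically by surname: Andersen before Baptiste.
Kowalski, Okafor, Petrov and Sorensen all have date of appointment to current position 2012-08-08, so the next rule applies.
Among Kowalski, Okafor, Petrov and Sorensen, alphabetically by surname: Kowalski before Okafor before Petrov before Sorensen.
So Kowalski takes precedence.

Kowalski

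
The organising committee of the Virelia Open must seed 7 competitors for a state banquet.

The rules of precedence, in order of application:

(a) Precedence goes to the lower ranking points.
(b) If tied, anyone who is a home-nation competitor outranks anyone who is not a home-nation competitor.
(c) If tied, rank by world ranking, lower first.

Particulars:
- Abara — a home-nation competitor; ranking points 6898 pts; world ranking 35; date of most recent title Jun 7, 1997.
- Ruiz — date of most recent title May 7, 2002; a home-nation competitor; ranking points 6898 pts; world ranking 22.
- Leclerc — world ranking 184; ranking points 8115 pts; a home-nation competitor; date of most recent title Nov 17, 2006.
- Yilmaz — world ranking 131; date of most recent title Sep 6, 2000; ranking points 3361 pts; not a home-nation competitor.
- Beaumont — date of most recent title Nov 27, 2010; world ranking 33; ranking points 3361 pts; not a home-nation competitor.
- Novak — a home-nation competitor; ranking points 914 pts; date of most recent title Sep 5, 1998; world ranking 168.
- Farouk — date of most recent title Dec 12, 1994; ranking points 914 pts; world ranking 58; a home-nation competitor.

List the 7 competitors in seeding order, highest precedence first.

Farouk, Novak, Beaumont, Yilmaz, Ruiz, Abara, Leclerc

By ranking points (lower first): Farouk and Novak (both 914 pts); then Beaumont and Yilmaz (both 3361 pts); then Ruiz and Abara (both 6898 pts); then Leclerc (8115 pts).
Farouk and Novak are each a home-nation competitor, so the next rule applies.
Among Farouk and Novak, by world ranking (lower first): Farouk (58) before Novak (168).
Beaumont and Yilmaz are each not a home-nation competitor, so the next rule applies.
Among Beaumont and Yilmaz, by world ranking (lower first): Beaumont (33) before Yilmaz (131).
Ruiz and Abara are each a home-nation competitor, so the next rule applies.
Among Ruiz and Abara, by world ranking (lower first): Ruiz (22) before Abara (35).
Full order: Farouk, Novak, Beaumont, Yilmaz, Ruiz, Abara, Leclerc.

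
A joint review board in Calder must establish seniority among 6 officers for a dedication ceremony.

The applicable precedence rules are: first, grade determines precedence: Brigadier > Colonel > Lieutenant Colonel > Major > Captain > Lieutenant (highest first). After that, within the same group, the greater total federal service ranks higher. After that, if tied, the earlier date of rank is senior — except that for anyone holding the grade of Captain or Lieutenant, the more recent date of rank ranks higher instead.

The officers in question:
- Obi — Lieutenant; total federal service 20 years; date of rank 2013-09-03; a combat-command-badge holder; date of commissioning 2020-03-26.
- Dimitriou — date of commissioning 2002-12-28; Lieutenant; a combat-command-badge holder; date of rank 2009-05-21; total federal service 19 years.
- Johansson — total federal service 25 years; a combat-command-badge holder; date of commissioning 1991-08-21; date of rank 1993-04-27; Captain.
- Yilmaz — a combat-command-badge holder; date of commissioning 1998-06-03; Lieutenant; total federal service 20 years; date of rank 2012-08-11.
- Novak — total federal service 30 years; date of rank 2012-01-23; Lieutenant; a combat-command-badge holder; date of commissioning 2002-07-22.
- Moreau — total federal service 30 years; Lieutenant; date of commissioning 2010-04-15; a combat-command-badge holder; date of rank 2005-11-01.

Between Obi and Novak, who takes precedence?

By grade: Johansson (Captain); then Novak, Moreau, Obi, Yilmaz and Dimitriou (Lieutenant).
Among Novak, Moreau, Obi, Yilmaz and Dimitriou, by total federal service (higher first): Novak and Moreau (30 years) before Obi and Yilmaz (20 years) before Dimitriou (19 years).
Among Novak and Moreau, by date of rank (later first) (reversed rule for this group): Novak (2012-01-23) before Moreau (2005-11-01).
Among Obi and Yilmaz, by date of rank (later first) (reversed rule for this group): Obi (2013-09-03) before Yilmaz (2012-08-11).
So Novak takes precedence.

Novak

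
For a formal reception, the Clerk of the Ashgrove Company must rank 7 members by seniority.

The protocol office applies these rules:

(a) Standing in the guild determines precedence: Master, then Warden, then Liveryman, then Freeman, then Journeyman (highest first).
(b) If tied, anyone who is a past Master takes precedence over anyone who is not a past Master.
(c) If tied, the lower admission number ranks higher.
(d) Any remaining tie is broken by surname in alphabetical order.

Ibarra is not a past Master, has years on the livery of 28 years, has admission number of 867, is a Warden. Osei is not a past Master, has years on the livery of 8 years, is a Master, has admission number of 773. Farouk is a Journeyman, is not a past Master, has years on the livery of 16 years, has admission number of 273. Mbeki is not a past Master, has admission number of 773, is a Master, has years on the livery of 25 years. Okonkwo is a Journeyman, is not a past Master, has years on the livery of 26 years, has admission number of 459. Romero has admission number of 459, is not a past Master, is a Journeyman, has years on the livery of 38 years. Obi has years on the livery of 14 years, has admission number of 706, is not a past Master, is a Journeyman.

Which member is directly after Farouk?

By standing in the guild: Mbeki and Osei (Master); then Ibarra (Warden); then Farouk, Okonkwo, Romero and Obi (Journeyman).
Mbeki and Osei are each not a past Master, so the next rule applies.
Mbeki and Osei both have admission number 773, so the next rule applies.
Among Mbeki and Osei, alphabetically by surname: Mbeki before Osei.
Farouk, Okonkwo, Romero and Obi are each not a past Master, so the next rule applies.
Among Farouk, Okonkwo, Romero and Obi, by admission number (lower first): Farouk (273) before Okonkwo and Romero (459) before Obi (706).
Among Okonkwo and Romero, alphabetically by surname: Okonkwo before Romero.
Order: Mbeki, Osei, Ibarra, Farouk, Okonkwo, Romero, Obi.

Okonkwo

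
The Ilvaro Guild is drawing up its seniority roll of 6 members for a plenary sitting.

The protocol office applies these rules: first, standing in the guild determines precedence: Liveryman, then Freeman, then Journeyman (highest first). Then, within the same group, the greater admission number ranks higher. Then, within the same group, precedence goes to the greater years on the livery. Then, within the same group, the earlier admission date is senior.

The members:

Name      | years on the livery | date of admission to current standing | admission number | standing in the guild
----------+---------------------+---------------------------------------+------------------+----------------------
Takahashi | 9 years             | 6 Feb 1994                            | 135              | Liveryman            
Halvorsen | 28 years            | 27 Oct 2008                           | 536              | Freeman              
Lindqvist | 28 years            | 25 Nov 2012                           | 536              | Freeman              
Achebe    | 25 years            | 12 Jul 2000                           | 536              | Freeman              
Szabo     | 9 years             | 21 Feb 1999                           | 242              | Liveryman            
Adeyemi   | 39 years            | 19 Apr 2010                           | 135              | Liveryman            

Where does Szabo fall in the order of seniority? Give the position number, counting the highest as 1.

1

By standing in the guild: Szabo, Adeyemi and Takahashi (Liveryman); then Halvorsen, Lindqvist and Achebe (Freeman).
Among Szabo, Adeyemi and Takahashi, by admission number (higher first): Szabo (242) before Adeyemi and Takahashi (135).
Among Adeyemi and Takahashi, by years on the livery (higher first): Adeyemi (39 years) before Takahashi (9 years).
Halvorsen, Lindqvist and Achebe all have admission number 536, so the next rule applies.
Among Halvorsen, Lindqvist and Achebe, by years on the livery (higher first): Halvorsen and Lindqvist (28 years) before Achebe (25 years).
Among Halvorsen and Lindqvist, by date of admission to current standing (earlier first): Halvorsen (27 Oct 2008) before Lindqvist (25 Nov 2012).
Order: Szabo, Adeyemi, Takahashi, Halvorsen, Lindqvist, Achebe. So position 1.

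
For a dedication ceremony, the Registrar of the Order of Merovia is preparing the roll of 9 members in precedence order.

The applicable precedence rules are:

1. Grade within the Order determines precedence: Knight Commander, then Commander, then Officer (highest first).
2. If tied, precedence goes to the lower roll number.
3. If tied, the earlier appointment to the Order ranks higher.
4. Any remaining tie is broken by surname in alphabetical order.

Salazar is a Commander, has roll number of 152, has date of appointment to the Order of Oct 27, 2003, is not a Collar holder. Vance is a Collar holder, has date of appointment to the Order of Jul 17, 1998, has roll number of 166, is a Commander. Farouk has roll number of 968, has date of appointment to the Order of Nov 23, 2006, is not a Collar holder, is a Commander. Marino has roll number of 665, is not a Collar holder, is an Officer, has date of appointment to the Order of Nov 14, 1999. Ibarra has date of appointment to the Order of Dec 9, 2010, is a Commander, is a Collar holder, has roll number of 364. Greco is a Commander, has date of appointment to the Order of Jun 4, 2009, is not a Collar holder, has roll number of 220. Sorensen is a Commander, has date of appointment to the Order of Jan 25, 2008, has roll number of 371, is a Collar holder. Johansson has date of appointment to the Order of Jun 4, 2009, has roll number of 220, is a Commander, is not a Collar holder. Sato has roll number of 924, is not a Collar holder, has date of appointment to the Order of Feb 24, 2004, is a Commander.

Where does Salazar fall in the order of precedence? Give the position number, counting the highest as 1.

1

By grade within the Order: Salazar, Vance, Greco, Johansson, Ibarra, Sorensen, Sato and Farouk (Commander); then Marino (Officer).
Among Salazar, Vance, Greco, Johansson, Ibarra, Sorensen, Sato and Farouk, by roll number (lower first): Salazar (152) before Vance (166) before Greco and Johansson (220) before Ibarra (364) before Sorensen (371) before Sato (924) before Farouk (968).
Greco and Johansson both have date of appointment to the Order Jun 4, 2009, so the next rule applies.
Among Greco and Johansson, alphabetically by surname: Greco before Johansson.
Order: Salazar, Vance, Greco, Johansson, Ibarra, Sorensen, Sato, Farouk, Marino. So position 1.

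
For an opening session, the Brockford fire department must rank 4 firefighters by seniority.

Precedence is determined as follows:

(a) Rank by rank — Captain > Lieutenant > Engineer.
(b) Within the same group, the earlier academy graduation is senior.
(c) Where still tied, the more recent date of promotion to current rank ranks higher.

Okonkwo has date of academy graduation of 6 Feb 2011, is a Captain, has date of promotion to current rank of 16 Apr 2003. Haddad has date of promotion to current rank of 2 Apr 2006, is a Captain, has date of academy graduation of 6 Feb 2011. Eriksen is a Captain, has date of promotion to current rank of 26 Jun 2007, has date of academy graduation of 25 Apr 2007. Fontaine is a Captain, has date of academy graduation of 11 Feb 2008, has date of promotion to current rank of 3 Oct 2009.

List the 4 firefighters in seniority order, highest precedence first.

Eriksen, Fontaine, Haddad, Okonkwo

By rank: Eriksen, Fontaine, Haddad and Okonkwo (Captain).
Among Eriksen, Fontaine, Haddad and Okonkwo, by date of academy graduation (earlier first): Eriksen (25 Apr 2007) before Fontaine (11 Feb 2008) before Haddad and Okonkwo (6 Feb 2011).
Among Haddad and Okonkwo, by date of promotion to current rank (later first): Haddad (2 Apr 2006) before Okonkwo (16 Apr 2003).
Full order: Eriksen, Fontaine, Haddad, Okonkwo.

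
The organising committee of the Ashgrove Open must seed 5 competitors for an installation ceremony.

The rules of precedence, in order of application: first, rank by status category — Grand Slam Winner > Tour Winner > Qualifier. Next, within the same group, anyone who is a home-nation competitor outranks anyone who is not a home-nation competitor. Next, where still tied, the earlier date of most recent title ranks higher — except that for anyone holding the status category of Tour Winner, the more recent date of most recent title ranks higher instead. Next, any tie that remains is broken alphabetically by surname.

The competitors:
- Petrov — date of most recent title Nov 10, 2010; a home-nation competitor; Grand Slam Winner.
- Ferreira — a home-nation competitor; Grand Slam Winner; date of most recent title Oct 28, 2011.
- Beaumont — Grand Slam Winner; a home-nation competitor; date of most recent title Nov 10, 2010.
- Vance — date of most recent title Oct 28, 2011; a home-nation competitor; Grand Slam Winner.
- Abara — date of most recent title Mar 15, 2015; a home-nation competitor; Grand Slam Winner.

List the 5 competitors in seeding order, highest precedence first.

By status category: Beaumont, Petrov, Ferreira, Vance and Abara (Grand Slam Winner).
Beaumont, Petrov, Ferreira, Vance and Abara are each a home-nation competitor, so the next rule applies.
Among Beaumont, Petrov, Ferreira, Vance and Abara, by date of most recent title (earlier first): Beaumont and Petrov (Nov 10, 2010) before Ferreira and Vance (Oct 28, 2011) before Abara (Mar 15, 2015).
Among Beaumont and Petrov, alphabetically by surname: Beaumont before Petrov.
Among Ferreira and Vance, alphabetically by surname: Ferreira before Vance.
Full order: Beaumont, Petrov, Ferreira, Vance, Abara.

Beaumont, Petrov, Ferreira, Vance, Abara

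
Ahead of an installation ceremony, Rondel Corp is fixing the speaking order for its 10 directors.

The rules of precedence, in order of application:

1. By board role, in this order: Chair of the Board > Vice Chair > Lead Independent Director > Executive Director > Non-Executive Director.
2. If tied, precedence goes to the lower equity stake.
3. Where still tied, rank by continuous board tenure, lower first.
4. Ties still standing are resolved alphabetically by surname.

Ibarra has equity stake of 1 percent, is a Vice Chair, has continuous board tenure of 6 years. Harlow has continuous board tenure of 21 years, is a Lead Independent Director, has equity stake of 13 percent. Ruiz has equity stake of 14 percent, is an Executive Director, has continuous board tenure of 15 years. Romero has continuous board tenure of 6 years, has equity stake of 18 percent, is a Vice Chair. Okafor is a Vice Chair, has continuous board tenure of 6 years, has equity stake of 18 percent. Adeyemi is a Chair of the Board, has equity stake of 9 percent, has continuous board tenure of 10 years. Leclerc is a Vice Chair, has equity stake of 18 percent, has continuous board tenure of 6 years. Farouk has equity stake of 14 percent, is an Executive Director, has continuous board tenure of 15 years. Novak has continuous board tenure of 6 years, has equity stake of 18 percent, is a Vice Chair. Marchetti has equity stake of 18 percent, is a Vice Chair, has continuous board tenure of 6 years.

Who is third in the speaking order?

Leclerc

By board role: Adeyemi (Chair of the Board); then Ibarra, Leclerc, Marchetti, Novak, Okafor and Romero (Vice Chair); then Harlow (Lead Independent Director); then Farouk and Ruiz (Executive Director).
Among Ibarra, Leclerc, Marchetti, Novak, Okafor and Romero, by equity stake (lower first): Ibarra (1 percent) before Leclerc, Marchetti, Novak, Okafor and Romero (18 percent).
Leclerc, Marchetti, Novak, Okafor and Romero all have continuous board tenure 6 years, so the next rule applies.
Among Leclerc, Marchetti, Novak, Okafor and Romero, alphabetically by surname: Leclerc before Marchetti before Novak before Okafor before Romero.
Farouk and Ruiz both have equity stake 14 percent, so the next rule applies.
Farouk and Ruiz both have continuous board tenure 15 years, so the next rule applies.
Among Farouk and Ruiz, alphabetically by surname: Farouk before Ruiz.
Order: Adeyemi, Ibarra, Leclerc, Marchetti, Novak, Okafor, Romero, Harlow, Farouk, Ruiz.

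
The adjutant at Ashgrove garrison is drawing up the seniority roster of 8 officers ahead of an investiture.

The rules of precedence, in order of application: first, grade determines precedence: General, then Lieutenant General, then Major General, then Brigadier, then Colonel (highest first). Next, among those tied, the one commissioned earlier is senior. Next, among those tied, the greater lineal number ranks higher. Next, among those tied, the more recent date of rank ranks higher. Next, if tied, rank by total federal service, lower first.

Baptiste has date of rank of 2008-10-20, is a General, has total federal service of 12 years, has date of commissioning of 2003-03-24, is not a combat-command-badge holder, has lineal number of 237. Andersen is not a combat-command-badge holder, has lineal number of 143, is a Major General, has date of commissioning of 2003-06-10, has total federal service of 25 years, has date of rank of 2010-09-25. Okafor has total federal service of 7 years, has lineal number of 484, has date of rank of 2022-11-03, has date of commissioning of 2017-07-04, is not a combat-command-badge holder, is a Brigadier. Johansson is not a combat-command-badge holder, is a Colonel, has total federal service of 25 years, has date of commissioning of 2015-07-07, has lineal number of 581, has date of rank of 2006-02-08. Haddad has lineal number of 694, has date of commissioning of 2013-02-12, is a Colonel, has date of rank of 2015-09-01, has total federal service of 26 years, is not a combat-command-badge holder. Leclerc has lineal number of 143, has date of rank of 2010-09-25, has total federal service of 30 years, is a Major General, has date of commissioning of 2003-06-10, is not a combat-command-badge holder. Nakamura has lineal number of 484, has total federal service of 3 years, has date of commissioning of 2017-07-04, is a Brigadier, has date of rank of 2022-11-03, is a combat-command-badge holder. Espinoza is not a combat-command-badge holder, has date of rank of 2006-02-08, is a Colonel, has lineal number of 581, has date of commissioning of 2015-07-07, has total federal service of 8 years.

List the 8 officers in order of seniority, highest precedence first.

Baptiste, Andersen, Leclerc, Nakamura, Okafor, Haddad, Espinoza, Johansson

By grade: Baptiste (General); then Andersen and Leclerc (Major General); then Nakamura and Okafor (Brigadier); then Haddad, Espinoza and Johansson (Colonel).
Andersen and Leclerc both have date of commissioning 2003-06-10, so the next rule applies.
Andersen and Leclerc both have lineal number 143, so the next rule applies.
Andersen and Leclerc both have date of rank 2010-09-25, so the next rule applies.
Among Andersen and Leclerc, by total federal service (lower first): Andersen (25 years) before Leclerc (30 years).
Nakamura and Okafor both have date of commissioning 2017-07-04, so the next rule applies.
Nakamura and Okafor both have lineal number 484, so the next rule applies.
Nakamura and Okafor both have date of rank 2022-11-03, so the next rule applies.
Among Nakamura and Okafor, by total federal service (lower first): Nakamura (3 years) before Okafor (7 years).
Among Haddad, Espinoza and Johansson, by date of commissioning (earlier first): Haddad (2013-02-12) before Espinoza and Johansson (2015-07-07).
Espinoza and Johansson both have lineal number 581, so the next rule applies.
Espinoza and Johansson both have date of rank 2006-02-08, so the next rule applies.
Among Espinoza and Johansson, by total federal service (lower first): Espinoza (8 years) before Johansson (25 years).
Full order: Baptiste, Andersen, Leclerc, Nakamura, Okafor, Haddad, Espinoza, Johansson.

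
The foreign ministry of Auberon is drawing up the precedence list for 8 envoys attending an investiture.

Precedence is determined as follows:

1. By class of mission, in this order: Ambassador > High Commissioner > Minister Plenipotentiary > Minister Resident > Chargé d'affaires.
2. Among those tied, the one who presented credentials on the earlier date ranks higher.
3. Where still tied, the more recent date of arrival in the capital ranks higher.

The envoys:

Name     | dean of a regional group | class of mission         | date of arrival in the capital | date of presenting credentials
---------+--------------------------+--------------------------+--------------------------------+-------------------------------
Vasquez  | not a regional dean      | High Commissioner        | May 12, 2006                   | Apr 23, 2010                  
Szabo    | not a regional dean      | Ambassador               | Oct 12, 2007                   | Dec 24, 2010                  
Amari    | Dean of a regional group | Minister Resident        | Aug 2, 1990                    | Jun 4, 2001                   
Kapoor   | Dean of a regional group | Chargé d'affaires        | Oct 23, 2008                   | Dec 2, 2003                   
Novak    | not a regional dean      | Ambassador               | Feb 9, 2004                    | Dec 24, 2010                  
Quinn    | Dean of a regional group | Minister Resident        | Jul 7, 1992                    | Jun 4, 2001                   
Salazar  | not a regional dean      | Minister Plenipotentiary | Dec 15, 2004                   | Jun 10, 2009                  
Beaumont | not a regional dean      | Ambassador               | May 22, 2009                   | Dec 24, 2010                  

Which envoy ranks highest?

By class of mission: Beaumont, Szabo and Novak (Ambassador); then Vasquez (High Commissioner); then Salazar (Minister Plenipotentiary); then Quinn and Amari (Minister Resident); then Kapoor (Chargé d'affaires).
Beaumont, Szabo and Novak all have date of presenting credentials Dec 24, 2010, so the next rule applies.
Among Beaumont, Szabo and Novak, by date of arrival in the capital (later first): Beaumont (May 22, 2009) before Szabo (Oct 12, 2007) before Novak (Feb 9, 2004).
Quinn and Amari both have date of presenting credentials Jun 4, 2001, so the next rule applies.
Among Quinn and Amari, by date of arrival in the capital (later first): Quinn (Jul 7, 1992) before Amari (Aug 2, 1990).
Order: Beaumont, Szabo, Novak, Vasquez, Salazar, Quinn, Amari, Kapoor.

Beaumont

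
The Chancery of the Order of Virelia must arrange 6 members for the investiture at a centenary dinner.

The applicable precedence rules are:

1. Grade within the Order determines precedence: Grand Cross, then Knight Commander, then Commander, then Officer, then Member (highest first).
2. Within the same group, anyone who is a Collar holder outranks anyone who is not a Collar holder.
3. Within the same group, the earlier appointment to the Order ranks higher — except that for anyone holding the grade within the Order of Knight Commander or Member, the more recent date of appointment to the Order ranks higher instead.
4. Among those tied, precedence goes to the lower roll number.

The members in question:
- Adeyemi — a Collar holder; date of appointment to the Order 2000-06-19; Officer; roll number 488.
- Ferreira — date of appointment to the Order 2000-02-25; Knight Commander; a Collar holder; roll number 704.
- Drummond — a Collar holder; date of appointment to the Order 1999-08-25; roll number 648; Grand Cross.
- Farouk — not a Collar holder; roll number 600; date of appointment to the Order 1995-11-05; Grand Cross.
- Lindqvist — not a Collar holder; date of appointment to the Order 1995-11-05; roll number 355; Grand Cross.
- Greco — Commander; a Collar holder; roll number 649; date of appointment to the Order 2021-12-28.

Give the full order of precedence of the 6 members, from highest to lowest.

By grade within the Order: Drummond, Lindqvist and Farouk (Grand Cross); then Ferreira (Knight Commander); then Greco (Commander); then Adeyemi (Officer).
Among Drummond, Lindqvist and Farouk, a Collar holder before not a Collar holder: Drummond (a Collar holder) before Lindqvist and Farouk (not a Collar holder).
Lindqvist and Farouk both have date of appointment to the Order 1995-11-05, so the next rule applies.
Among Lindqvist and Farouk, by roll number (lower first): Lindqvist (355) before Farouk (600).
Full order: Drummond, Lindqvist, Farouk, Ferreira, Greco, Adeyemi.

Drummond, Lindqvist, Farouk, Ferreira, Greco, Adeyemi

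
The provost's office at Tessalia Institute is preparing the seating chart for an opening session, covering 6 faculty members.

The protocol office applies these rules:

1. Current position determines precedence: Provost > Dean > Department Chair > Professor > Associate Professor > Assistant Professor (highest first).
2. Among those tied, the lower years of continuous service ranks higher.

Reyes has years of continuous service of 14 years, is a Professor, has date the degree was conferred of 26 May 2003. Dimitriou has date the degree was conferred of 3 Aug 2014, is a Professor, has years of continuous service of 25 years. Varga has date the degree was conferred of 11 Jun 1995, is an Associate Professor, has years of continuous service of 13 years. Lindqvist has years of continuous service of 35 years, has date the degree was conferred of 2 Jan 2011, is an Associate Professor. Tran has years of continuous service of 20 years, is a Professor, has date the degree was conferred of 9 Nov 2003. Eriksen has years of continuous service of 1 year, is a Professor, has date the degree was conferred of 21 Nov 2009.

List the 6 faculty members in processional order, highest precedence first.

By current position: Eriksen, Reyes, Tran and Dimitriou (Professor); then Varga and Lindqvist (Associate Professor).
Among Eriksen, Reyes, Tran and Dimitriou, by years of continuous service (lower first): Eriksen (1 year) before Reyes (14 years) before Tran (20 years) before Dimitriou (25 years).
Among Varga and Lindqvist, by years of continuous service (lower first): Varga (13 years) before Lindqvist (35 years).
Full order: Eriksen, Reyes, Tran, Dimitriou, Varga, Lindqvist.

Eriksen, Reyes, Tran, Dimitriou, Varga, Lindqvist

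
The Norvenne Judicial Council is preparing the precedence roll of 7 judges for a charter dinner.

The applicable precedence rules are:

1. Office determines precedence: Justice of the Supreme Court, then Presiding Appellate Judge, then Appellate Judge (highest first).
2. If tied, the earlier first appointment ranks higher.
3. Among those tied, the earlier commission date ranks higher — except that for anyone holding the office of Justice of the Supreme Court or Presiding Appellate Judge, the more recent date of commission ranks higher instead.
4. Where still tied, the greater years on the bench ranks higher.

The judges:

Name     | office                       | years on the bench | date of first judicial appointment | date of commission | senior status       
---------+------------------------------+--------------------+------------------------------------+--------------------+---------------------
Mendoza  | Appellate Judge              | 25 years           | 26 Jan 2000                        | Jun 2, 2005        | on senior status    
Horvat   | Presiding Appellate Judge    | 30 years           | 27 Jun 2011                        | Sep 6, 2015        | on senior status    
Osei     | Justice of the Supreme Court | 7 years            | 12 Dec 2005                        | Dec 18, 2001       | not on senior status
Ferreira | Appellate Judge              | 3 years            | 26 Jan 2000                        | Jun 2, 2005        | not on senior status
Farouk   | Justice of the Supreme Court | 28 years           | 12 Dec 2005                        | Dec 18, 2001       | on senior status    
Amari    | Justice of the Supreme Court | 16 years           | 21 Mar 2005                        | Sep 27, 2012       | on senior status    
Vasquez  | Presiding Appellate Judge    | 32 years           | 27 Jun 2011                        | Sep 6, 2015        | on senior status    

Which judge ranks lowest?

Ferreira

By office: Amari, Farouk and Osei (Justice of the Supreme Court); then Vasquez and Horvat (Presiding Appellate Judge); then Mendoza and Ferreira (Appellate Judge).
Among Amari, Farouk and Osei, by date of first judicial appointment (earlier first): Amari (21 Mar 2005) before Farouk and Osei (12 Dec 2005).
Farouk and Osei both have date of commission Dec 18, 2001, so the next rule applies.
Among Farouk and Osei, by years on the bench (higher first): Farouk (28 years) before Osei (7 years).
Vasquez and Horvat both have date of first judicial appointment 27 Jun 2011, so the next rule applies.
Vasquez and Horvat both have date of commission Sep 6, 2015, so the next rule applies.
Among Vasquez and Horvat, by years on the bench (higher first): Vasquez (32 years) before Horvat (30 years).
Mendoza and Ferreira both have date of first judicial appointment 26 Jan 2000, so the next rule applies.
Mendoza and Ferreira both have date of commission Jun 2, 2005, so the next rule applies.
Among Mendoza and Ferreira, by years on the bench (higher first): Mendoza (25 years) before Ferreira (3 years).
Order: Amari, Farouk, Osei, Vasquez, Horvat, Mendoza, Ferreira.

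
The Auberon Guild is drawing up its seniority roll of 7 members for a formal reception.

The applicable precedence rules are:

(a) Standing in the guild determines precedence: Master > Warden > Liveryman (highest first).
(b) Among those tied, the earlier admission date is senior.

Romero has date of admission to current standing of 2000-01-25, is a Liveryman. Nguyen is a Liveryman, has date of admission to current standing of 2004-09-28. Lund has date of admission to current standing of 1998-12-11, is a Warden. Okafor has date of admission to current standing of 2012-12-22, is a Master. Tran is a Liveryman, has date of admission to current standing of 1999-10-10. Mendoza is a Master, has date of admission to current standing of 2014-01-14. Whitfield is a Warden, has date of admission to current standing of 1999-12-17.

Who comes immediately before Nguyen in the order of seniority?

By standing in the guild: Okafor and Mendoza (Master); then Lund and Whitfield (Warden); then Tran, Romero and Nguyen (Liveryman).
Among Okafor and Mendoza, by date of admission to current standing (earlier first): Okafor (2012-12-22) before Mendoza (2014-01-14).
Among Lund and Whitfield, by date of admission to current standing (earlier first): Lund (1998-12-11) before Whitfield (1999-12-17).
Among Tran, Romero and Nguyen, by date of admission to current standing (earlier first): Tran (1999-10-10) before Romero (2000-01-25) before Nguyen (2004-09-28).
Order: Okafor, Mendoza, Lund, Whitfield, Tran, Romero, Nguyen.

Romero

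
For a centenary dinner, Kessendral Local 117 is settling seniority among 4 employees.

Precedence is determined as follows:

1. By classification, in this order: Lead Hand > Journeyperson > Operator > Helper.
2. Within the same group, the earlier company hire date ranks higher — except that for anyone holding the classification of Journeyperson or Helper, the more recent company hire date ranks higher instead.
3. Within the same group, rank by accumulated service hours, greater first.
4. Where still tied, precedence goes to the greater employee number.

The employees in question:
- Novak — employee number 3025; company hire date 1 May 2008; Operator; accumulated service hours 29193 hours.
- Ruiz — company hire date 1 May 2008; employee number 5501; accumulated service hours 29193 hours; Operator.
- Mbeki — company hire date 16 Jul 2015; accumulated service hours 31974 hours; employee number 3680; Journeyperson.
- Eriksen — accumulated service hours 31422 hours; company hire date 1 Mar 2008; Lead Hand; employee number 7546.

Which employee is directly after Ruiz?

By classification: Eriksen (Lead Hand); then Mbeki (Journeyperson); then Ruiz and Novak (Operator).
Ruiz and Novak both have company hire date 1 May 2008, so the next rule applies.
Ruiz and Novak both have accumulated service hours 29193 hours, so the next rule applies.
Among Ruiz and Novak, by employee number (higher first): Ruiz (5501) before Novak (3025).
Order: Eriksen, Mbeki, Ruiz, Novak.

Novak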